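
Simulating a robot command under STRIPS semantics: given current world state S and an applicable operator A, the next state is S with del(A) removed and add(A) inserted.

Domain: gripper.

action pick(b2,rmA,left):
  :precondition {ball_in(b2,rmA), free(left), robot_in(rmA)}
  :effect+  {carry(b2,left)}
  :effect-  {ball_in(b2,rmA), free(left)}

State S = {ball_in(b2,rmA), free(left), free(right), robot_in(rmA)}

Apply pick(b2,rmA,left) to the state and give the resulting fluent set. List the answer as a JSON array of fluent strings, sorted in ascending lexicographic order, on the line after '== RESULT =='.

Compute (S \ del) ∪ add:
  pre ⊆ S: {ball_in(b2,rmA), free(left), robot_in(rmA)} ⊆ S  — applicable
  S \ del = {free(right), robot_in(rmA)}
  ∪ add   = {carry(b2,left), free(right), robot_in(rmA)}

== RESULT ==
["carry(b2,left)", "free(right)", "robot_in(rmA)"]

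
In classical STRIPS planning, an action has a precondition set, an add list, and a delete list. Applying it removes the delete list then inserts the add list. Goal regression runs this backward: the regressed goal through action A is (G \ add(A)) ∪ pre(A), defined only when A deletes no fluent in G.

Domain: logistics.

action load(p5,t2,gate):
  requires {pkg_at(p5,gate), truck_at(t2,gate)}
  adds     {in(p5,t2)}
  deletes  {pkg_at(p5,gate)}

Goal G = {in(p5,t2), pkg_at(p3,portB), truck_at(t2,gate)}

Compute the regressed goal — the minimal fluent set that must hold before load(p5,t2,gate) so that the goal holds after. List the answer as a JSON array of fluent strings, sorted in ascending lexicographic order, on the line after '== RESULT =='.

Regress:
  G ∩ del = {}  (empty — regression defined)
  G \ add = {in(p5,t2), pkg_at(p3,portB), truck_at(t2,gate)} \ {in(p5,t2)} = {pkg_at(p3,portB), truck_at(t2,gate)}
  ∪ pre   = {pkg_at(p3,portB), truck_at(t2,gate)} ∪ {pkg_at(p5,gate), truck_at(t2,gate)}
          = {pkg_at(p3,portB), pkg_at(p5,gate), truck_at(t2,gate)}

== RESULT ==
["pkg_at(p3,portB)", "pkg_at(p5,gate)", "truck_at(t2,gate)"]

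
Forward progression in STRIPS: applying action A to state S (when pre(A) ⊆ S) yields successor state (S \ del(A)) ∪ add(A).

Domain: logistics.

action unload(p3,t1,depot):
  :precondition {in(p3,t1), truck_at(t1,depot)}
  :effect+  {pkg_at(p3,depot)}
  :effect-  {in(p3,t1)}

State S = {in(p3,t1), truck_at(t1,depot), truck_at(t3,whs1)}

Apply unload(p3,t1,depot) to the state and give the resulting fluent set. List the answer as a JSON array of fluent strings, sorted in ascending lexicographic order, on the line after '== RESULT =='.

Progress:
  pre ⊆ S: {in(p3,t1), truck_at(t1,depot)} ⊆ S  — applicable
  S \ del = {truck_at(t1,depot), truck_at(t3,whs1)}
  ∪ add   = {pkg_at(p3,depot), truck_at(t1,depot), truck_at(t3,whs1)}

== RESULT ==
["pkg_at(p3,depot)", "truck_at(t1,depot)", "truck_at(t3,whs1)"]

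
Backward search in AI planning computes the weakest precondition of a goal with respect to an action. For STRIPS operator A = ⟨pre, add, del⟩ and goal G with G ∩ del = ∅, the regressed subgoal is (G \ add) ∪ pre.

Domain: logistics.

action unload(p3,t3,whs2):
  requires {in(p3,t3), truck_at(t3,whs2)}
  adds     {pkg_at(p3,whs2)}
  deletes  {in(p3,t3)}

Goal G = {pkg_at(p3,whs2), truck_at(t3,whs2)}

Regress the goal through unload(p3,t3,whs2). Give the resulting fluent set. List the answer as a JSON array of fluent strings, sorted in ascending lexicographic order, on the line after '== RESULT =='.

Compute (G \ add) ∪ pre:
  G ∩ del = {}  (empty — regression defined)
  G \ add = {pkg_at(p3,whs2), truck_at(t3,whs2)} \ {pkg_at(p3,whs2)} = {truck_at(t3,whs2)}
  ∪ pre   = {truck_at(t3,whs2)} ∪ {in(p3,t3), truck_at(t3,whs2)}
          = {in(p3,t3), truck_at(t3,whs2)}

== RESULT ==
["in(p3,t3)", "truck_at(t3,whs2)"]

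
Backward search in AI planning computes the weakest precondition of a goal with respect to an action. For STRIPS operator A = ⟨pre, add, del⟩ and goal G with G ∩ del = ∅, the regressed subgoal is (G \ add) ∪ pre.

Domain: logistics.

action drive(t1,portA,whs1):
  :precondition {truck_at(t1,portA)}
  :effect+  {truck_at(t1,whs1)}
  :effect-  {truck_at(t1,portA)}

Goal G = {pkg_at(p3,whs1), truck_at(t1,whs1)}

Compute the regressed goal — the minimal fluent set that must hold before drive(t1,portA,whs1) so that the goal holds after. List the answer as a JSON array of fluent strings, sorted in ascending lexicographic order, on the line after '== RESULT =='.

Compute (G \ add) ∪ pre:
  G ∩ del = {}  (empty — regression defined)
  G \ add = {pkg_at(p3,whs1), truck_at(t1,whs1)} \ {truck_at(t1,whs1)} = {pkg_at(p3,whs1)}
  ∪ pre   = {pkg_at(p3,whs1)} ∪ {truck_at(t1,portA)}
          = {pkg_at(p3,whs1), truck_at(t1,portA)}

== RESULT ==
["pkg_at(p3,whs1)", "truck_at(t1,portA)"]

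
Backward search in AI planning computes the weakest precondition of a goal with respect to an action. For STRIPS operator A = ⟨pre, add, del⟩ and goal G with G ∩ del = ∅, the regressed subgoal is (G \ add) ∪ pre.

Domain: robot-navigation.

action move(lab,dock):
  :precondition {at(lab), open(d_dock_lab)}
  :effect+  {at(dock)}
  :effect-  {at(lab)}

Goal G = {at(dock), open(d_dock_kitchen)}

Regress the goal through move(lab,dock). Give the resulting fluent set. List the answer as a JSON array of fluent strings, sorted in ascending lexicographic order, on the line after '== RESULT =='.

Regress:
  G ∩ del = {}  (empty — regression defined)
  G \ add = {at(dock), open(d_dock_kitchen)} \ {at(dock)} = {open(d_dock_kitchen)}
  ∪ pre   = {open(d_dock_kitchen)} ∪ {at(lab), open(d_dock_lab)}
          = {at(lab), open(d_dock_kitchen), open(d_dock_lab)}

== RESULT ==
["at(lab)", "open(d_dock_kitchen)", "open(d_dock_lab)"]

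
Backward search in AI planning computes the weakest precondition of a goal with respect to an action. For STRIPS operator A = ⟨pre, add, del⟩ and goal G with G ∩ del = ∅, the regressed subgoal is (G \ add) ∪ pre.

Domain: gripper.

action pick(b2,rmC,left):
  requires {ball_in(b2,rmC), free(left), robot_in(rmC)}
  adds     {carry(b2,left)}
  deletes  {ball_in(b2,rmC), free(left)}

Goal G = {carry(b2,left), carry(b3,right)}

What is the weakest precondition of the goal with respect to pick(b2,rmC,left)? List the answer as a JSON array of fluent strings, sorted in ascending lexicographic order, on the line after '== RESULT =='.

Regress:
  G ∩ del = {}  (empty — regression defined)
  G \ add = {carry(b2,left), carry(b3,right)} \ {carry(b2,left)} = {carry(b3,right)}
  ∪ pre   = {carry(b3,right)} ∪ {ball_in(b2,rmC), free(left), robot_in(rmC)}
          = {ball_in(b2,rmC), carry(b3,right), free(left), robot_in(rmC)}

== RESULT ==
["ball_in(b2,rmC)", "carry(b3,right)", "free(left)", "robot_in(rmC)"]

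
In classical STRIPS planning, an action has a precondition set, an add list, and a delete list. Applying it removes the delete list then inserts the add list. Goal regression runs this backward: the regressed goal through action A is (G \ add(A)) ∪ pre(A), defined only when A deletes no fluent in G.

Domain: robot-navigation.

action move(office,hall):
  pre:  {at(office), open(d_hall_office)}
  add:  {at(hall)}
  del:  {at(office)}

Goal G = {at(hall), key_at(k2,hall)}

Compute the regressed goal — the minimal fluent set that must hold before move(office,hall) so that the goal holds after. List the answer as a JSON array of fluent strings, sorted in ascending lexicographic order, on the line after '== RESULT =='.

Regress:
  G ∩ del = {}  (empty — regression defined)
  G \ add = {at(hall), key_at(k2,hall)} \ {at(hall)} = {key_at(k2,hall)}
  ∪ pre   = {key_at(k2,hall)} ∪ {at(office), open(d_hall_office)}
          = {at(office), key_at(k2,hall), open(d_hall_office)}

== RESULT ==
["at(office)", "key_at(k2,hall)", "open(d_hall_office)"]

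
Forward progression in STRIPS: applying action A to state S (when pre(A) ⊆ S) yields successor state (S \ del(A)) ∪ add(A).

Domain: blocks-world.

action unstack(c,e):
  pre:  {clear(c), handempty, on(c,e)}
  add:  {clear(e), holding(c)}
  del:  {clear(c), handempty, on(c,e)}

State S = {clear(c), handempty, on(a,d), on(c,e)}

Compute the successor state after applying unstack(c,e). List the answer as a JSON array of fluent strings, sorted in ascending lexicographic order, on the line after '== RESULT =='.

Progress:
  pre ⊆ S: {clear(c), handempty, on(c,e)} ⊆ S  — applicable
  S \ del = {on(a,d)}
  ∪ add   = {clear(e), holding(c), on(a,d)}

== RESULT ==
["clear(e)", "holding(c)", "on(a,d)"]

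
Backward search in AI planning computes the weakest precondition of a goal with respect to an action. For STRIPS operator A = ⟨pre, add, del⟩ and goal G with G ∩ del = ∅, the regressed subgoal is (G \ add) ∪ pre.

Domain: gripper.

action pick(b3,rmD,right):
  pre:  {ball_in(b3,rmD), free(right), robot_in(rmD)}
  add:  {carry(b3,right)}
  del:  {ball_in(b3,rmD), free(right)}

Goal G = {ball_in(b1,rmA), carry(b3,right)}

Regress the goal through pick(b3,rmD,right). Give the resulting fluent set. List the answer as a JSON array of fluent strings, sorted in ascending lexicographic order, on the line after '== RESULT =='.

Compute (G \ add) ∪ pre:
  G ∩ del = {}  (empty — regression defined)
  G \ add = {ball_in(b1,rmA), carry(b3,right)} \ {carry(b3,right)} = {ball_in(b1,rmA)}
  ∪ pre   = {ball_in(b1,rmA)} ∪ {ball_in(b3,rmD), free(right), robot_in(rmD)}
          = {ball_in(b1,rmA), ball_in(b3,rmD), free(right), robot_in(rmD)}

== RESULT ==
["ball_in(b1,rmA)", "ball_in(b3,rmD)", "free(right)", "robot_in(rmD)"]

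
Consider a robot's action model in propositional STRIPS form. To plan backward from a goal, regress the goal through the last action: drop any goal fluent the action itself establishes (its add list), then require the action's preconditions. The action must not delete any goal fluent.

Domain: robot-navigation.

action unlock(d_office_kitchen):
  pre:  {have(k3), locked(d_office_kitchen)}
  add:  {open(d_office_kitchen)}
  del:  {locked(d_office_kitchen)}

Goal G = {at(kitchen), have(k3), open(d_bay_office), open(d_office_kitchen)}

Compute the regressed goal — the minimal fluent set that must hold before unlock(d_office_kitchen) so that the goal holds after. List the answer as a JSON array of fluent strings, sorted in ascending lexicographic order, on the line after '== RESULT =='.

Compute (G \ add) ∪ pre:
  G ∩ del = {}  (empty — regression defined)
  G \ add = {at(kitchen), have(k3), open(d_bay_office), open(d_office_kitchen)} \ {open(d_office_kitchen)} = {at(kitchen), have(k3), open(d_bay_office)}
  ∪ pre   = {at(kitchen), have(k3), open(d_bay_office)} ∪ {have(k3), locked(d_office_kitchen)}
          = {at(kitchen), have(k3), locked(d_office_kitchen), open(d_bay_office)}

== RESULT ==
["at(kitchen)", "have(k3)", "locked(d_office_kitchen)", "open(d_bay_office)"]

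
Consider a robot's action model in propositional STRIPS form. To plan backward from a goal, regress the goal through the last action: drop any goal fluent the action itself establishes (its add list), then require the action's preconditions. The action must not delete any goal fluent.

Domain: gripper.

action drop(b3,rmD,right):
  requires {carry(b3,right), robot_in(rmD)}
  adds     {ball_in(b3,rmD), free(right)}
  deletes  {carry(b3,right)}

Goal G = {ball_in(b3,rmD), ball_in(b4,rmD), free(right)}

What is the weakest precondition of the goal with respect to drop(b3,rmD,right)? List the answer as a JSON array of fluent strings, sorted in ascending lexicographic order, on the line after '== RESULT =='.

Regress:
  G ∩ del = {}  (empty — regression defined)
  G \ add = {ball_in(b3,rmD), ball_in(b4,rmD), free(right)} \ {ball_in(b3,rmD), free(right)} = {ball_in(b4,rmD)}
  ∪ pre   = {ball_in(b4,rmD)} ∪ {carry(b3,right), robot_in(rmD)}
          = {ball_in(b4,rmD), carry(b3,right), robot_in(rmD)}

== RESULT ==
["ball_in(b4,rmD)", "carry(b3,right)", "robot_in(rmD)"]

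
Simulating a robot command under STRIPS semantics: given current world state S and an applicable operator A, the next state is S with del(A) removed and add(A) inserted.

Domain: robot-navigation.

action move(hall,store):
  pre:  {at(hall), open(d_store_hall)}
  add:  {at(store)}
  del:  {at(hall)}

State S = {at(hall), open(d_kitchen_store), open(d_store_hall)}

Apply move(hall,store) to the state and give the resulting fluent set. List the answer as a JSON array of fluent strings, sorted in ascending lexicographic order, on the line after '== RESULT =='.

Progress:
  pre ⊆ S: {at(hall), open(d_store_hall)} ⊆ S  — applicable
  S \ del = {open(d_kitchen_store), open(d_store_hall)}
  ∪ add   = {at(store), open(d_kitchen_store), open(d_store_hall)}

== RESULT ==
["at(store)", "open(d_kitchen_store)", "open(d_store_hall)"]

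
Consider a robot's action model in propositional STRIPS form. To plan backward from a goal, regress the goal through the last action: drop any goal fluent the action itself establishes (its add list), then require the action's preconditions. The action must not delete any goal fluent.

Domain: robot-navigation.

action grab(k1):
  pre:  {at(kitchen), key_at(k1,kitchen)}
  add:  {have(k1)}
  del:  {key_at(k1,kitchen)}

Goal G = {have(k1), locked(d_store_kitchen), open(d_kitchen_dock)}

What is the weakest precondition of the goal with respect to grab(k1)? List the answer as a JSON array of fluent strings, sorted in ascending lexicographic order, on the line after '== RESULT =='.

Regress:
  G ∩ del = {}  (empty — regression defined)
  G \ add = {have(k1), locked(d_store_kitchen), open(d_kitchen_dock)} \ {have(k1)} = {locked(d_store_kitchen), open(d_kitchen_dock)}
  ∪ pre   = {locked(d_store_kitchen), open(d_kitchen_dock)} ∪ {at(kitchen), key_at(k1,kitchen)}
          = {at(kitchen), key_at(k1,kitchen), locked(d_store_kitchen), open(d_kitchen_dock)}

== RESULT ==
["at(kitchen)", "key_at(k1,kitchen)", "locked(d_store_kitchen)", "open(d_kitchen_dock)"]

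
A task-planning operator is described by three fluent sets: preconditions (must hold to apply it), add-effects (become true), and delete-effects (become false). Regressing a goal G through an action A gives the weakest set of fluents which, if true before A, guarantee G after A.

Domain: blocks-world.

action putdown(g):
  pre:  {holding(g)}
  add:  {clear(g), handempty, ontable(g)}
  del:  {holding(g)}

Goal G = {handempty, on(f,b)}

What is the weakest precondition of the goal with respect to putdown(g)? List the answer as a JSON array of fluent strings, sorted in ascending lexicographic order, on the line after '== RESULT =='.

Regress:
  G ∩ del = {}  (empty — regression defined)
  G \ add = {handempty, on(f,b)} \ {clear(g), handempty, ontable(g)} = {on(f,b)}
  ∪ pre   = {on(f,b)} ∪ {holding(g)}
          = {holding(g), on(f,b)}

== RESULT ==
["holding(g)", "on(f,b)"]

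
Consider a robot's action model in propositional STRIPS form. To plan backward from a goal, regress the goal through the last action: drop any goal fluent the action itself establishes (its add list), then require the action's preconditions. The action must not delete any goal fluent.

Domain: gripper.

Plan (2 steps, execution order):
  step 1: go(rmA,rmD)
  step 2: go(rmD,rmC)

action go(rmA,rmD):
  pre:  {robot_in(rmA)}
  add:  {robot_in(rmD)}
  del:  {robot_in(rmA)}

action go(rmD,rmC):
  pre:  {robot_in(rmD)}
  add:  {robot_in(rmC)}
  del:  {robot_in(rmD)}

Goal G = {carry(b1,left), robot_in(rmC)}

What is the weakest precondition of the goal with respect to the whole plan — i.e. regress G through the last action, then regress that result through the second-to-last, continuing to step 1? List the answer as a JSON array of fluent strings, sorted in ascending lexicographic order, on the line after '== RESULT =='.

Regress step by step:
  through step 2 (go(rmD,rmC)): drop {robot_in(rmC)}, keep {carry(b1,left)}, require {robot_in(rmD)}
    → {carry(b1,left), robot_in(rmD)}
  through step 1 (go(rmA,rmD)): drop {robot_in(rmD)}, keep {carry(b1,left)}, require {robot_in(rmA)}
    → {carry(b1,left), robot_in(rmA)}

== RESULT ==
["carry(b1,left)", "robot_in(rmA)"]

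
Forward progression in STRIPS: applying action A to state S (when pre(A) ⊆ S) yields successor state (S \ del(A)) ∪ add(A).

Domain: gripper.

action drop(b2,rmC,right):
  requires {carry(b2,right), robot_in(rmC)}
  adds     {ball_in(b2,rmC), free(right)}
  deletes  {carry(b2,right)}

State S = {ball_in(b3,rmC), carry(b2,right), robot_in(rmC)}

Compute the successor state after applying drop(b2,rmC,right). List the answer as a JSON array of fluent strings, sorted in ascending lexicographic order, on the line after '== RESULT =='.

Compute (S \ del) ∪ add:
  pre ⊆ S: {carry(b2,right), robot_in(rmC)} ⊆ S  — applicable
  S \ del = {ball_in(b3,rmC), robot_in(rmC)}
  ∪ add   = {ball_in(b2,rmC), ball_in(b3,rmC), free(right), robot_in(rmC)}

== RESULT ==
["ball_in(b2,rmC)", "ball_in(b3,rmC)", "free(right)", "robot_in(rmC)"]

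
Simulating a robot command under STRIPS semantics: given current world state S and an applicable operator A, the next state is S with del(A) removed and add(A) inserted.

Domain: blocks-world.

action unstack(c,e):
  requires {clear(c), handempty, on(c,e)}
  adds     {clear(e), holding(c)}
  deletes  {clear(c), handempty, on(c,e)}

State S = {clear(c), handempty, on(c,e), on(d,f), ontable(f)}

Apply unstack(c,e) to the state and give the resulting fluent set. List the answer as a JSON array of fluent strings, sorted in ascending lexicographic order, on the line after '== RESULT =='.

Compute (S \ del) ∪ add:
  pre ⊆ S: {clear(c), handempty, on(c,e)} ⊆ S  — applicable
  S \ del = {on(d,f), ontable(f)}
  ∪ add   = {clear(e), holding(c), on(d,f), ontable(f)}

== RESULT ==
["clear(e)", "holding(c)", "on(d,f)", "ontable(f)"]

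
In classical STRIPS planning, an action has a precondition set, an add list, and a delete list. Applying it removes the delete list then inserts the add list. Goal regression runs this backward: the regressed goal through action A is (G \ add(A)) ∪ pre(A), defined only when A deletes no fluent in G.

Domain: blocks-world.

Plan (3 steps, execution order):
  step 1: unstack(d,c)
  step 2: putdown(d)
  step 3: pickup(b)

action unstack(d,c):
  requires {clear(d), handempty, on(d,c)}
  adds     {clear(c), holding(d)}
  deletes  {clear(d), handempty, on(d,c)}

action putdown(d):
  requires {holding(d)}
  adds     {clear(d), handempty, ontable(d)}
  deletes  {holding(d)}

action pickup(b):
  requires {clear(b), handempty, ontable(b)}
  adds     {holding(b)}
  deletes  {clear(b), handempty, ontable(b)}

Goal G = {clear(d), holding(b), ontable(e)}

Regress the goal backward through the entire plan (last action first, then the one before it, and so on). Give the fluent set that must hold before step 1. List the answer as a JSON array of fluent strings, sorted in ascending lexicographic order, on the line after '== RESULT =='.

Regress step by step:
  through step 3 (pickup(b)): drop {holding(b)}, keep {clear(d), ontable(e)}, require {clear(b), handempty, ontable(b)}
    → {clear(b), clear(d), handempty, ontable(b), ontable(e)}
  through step 2 (putdown(d)): drop {clear(d), handempty}, keep {clear(b), ontable(b), ontable(e)}, require {holding(d)}
    → {clear(b), holding(d), ontable(b), ontable(e)}
  through step 1 (unstack(d,c)): drop {holding(d)}, keep {clear(b), ontable(b), ontable(e)}, require {clear(d), handempty, on(d,c)}
    → {clear(b), clear(d), handempty, on(d,c), ontable(b), ontable(e)}

== RESULT ==
["clear(b)", "clear(d)", "handempty", "on(d,c)", "ontable(b)", "ontable(e)"]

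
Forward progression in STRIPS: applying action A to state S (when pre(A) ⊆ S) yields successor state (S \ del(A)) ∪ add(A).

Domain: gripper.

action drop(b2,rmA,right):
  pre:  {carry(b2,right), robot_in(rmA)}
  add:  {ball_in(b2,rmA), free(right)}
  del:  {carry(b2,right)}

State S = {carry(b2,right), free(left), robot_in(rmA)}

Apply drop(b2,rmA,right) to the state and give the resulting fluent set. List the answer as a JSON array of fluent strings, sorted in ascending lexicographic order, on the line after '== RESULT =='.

Progress:
  pre ⊆ S: {carry(b2,right), robot_in(rmA)} ⊆ S  — applicable
  S \ del = {free(left), robot_in(rmA)}
  ∪ add   = {ball_in(b2,rmA), free(left), free(right), robot_in(rmA)}

== RESULT ==
["ball_in(b2,rmA)", "free(left)", "free(right)", "robot_in(rmA)"]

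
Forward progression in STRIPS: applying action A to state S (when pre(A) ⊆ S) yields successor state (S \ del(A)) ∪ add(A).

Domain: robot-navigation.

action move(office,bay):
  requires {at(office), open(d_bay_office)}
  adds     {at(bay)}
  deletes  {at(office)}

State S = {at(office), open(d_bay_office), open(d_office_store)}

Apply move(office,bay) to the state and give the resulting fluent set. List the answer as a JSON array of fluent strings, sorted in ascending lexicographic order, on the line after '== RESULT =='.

Progress:
  pre ⊆ S: {at(office), open(d_bay_office)} ⊆ S  — applicable
  S \ del = {open(d_bay_office), open(d_office_store)}
  ∪ add   = {at(bay), open(d_bay_office), open(d_office_store)}

== RESULT ==
["at(bay)", "open(d_bay_office)", "open(d_office_store)"]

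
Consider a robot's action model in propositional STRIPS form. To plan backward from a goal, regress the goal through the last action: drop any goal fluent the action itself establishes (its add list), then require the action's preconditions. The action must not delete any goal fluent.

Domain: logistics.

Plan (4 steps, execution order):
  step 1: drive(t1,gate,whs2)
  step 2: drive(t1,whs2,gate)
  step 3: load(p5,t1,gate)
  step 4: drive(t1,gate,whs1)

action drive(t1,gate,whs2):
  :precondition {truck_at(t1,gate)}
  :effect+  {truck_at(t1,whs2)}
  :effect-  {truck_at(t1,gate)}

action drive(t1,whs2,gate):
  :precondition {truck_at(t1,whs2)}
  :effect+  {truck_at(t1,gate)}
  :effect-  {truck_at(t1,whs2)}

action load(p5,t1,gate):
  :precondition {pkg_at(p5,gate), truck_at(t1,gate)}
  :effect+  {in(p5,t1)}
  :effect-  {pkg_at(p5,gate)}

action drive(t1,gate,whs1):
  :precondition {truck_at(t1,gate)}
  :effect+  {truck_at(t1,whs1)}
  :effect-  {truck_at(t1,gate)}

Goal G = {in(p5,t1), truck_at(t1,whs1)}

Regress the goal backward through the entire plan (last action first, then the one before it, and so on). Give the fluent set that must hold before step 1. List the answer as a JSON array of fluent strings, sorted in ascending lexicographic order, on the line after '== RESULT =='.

Work backward from the goal:
  through step 4 (drive(t1,gate,whs1)): drop {truck_at(t1,whs1)}, keep {in(p5,t1)}, require {truck_at(t1,gate)}
    → {in(p5,t1), truck_at(t1,gate)}
  through step 3 (load(p5,t1,gate)): drop {in(p5,t1)}, keep {truck_at(t1,gate)}, require {pkg_at(p5,gate), truck_at(t1,gate)}
    → {pkg_at(p5,gate), truck_at(t1,gate)}
  through step 2 (drive(t1,whs2,gate)): drop {truck_at(t1,gate)}, keep {pkg_at(p5,gate)}, require {truck_at(t1,whs2)}
    → {pkg_at(p5,gate), truck_at(t1,whs2)}
  through step 1 (drive(t1,gate,whs2)): drop {truck_at(t1,whs2)}, keep {pkg_at(p5,gate)}, require {truck_at(t1,gate)}
    → {pkg_at(p5,gate), truck_at(t1,gate)}

== RESULT ==
["pkg_at(p5,gate)", "truck_at(t1,gate)"]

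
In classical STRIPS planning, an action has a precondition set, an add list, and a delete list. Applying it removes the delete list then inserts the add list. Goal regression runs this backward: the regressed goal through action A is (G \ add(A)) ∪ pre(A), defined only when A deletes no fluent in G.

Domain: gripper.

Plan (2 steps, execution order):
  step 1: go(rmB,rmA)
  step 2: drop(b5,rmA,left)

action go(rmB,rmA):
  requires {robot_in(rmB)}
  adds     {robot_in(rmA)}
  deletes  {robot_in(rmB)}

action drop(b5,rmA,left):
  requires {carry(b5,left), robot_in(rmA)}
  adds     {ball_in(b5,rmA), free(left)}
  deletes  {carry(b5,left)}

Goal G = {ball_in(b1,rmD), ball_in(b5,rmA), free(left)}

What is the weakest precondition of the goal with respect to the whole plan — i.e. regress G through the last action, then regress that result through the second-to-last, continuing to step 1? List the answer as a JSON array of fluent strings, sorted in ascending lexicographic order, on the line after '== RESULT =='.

Regress step by step:
  through step 2 (drop(b5,rmA,left)): drop {ball_in(b5,rmA), free(left)}, keep {ball_in(b1,rmD)}, require {carry(b5,left), robot_in(rmA)}
    → {ball_in(b1,rmD), carry(b5,left), robot_in(rmA)}
  through step 1 (go(rmB,rmA)): drop {robot_in(rmA)}, keep {ball_in(b1,rmD), carry(b5,left)}, require {robot_in(rmB)}
    → {ball_in(b1,rmD), carry(b5,left), robot_in(rmB)}

== RESULT ==
["ball_in(b1,rmD)", "carry(b5,left)", "robot_in(rmB)"]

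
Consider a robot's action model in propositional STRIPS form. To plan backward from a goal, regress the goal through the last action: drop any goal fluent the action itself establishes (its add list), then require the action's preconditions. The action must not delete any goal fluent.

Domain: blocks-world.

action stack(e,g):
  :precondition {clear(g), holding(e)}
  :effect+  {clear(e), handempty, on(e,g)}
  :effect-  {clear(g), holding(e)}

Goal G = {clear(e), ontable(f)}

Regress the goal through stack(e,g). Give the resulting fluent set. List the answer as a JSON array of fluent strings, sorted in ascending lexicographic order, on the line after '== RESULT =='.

Compute (G \ add) ∪ pre:
  G ∩ del = {}  (empty — regression defined)
  G \ add = {clear(e), ontable(f)} \ {clear(e), handempty, on(e,g)} = {ontable(f)}
  ∪ pre   = {ontable(f)} ∪ {clear(g), holding(e)}
          = {clear(g), holding(e), ontable(f)}

== RESULT ==
["clear(g)", "holding(e)", "ontable(f)"]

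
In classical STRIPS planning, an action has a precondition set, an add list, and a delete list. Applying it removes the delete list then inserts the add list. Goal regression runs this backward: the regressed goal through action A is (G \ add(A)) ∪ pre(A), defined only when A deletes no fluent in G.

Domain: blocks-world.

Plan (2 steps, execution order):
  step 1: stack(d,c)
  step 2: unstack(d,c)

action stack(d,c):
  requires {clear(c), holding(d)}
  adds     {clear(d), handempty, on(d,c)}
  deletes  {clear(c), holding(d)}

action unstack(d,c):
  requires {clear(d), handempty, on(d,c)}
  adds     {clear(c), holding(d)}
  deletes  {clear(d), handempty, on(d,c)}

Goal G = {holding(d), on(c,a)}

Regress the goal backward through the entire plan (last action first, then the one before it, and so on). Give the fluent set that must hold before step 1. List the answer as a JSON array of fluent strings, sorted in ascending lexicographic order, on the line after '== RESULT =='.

Regress step by step:
  through step 2 (unstack(d,c)): drop {holding(d)}, keep {on(c,a)}, require {clear(d), handempty, on(d,c)}
    → {clear(d), handempty, on(c,a), on(d,c)}
  through step 1 (stack(d,c)): drop {clear(d), handempty, on(d,c)}, keep {on(c,a)}, require {clear(c), holding(d)}
    → {clear(c), holding(d), on(c,a)}

== RESULT ==
["clear(c)", "holding(d)", "on(c,a)"]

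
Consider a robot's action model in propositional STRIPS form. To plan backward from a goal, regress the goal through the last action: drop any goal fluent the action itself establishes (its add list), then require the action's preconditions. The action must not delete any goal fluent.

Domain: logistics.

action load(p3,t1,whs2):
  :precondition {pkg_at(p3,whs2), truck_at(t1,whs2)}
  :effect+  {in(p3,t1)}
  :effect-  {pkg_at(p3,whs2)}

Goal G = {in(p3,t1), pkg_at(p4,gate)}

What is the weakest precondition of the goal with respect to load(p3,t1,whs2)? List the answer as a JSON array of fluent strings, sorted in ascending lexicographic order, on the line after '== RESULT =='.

Compute (G \ add) ∪ pre:
  G ∩ del = {}  (empty — regression defined)
  G \ add = {in(p3,t1), pkg_at(p4,gate)} \ {in(p3,t1)} = {pkg_at(p4,gate)}
  ∪ pre   = {pkg_at(p4,gate)} ∪ {pkg_at(p3,whs2), truck_at(t1,whs2)}
          = {pkg_at(p3,whs2), pkg_at(p4,gate), truck_at(t1,whs2)}

== RESULT ==
["pkg_at(p3,whs2)", "pkg_at(p4,gate)", "truck_at(t1,whs2)"]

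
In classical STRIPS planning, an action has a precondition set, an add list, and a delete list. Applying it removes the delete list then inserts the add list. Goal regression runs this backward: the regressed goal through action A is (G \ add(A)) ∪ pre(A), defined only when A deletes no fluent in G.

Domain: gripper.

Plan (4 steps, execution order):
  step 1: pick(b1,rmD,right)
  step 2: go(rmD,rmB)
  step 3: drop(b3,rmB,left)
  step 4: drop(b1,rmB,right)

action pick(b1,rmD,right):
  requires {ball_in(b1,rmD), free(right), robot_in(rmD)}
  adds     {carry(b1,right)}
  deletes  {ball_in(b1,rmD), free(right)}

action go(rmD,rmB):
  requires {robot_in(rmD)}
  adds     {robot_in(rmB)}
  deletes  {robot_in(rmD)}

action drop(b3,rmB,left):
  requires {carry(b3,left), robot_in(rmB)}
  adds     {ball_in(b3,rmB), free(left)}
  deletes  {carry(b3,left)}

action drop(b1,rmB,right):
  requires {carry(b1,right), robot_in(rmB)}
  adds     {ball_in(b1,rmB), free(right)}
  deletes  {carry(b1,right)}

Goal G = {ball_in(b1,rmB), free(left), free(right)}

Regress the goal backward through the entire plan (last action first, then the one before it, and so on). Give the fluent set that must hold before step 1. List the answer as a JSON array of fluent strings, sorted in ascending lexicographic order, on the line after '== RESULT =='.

Regress step by step:
  through step 4 (drop(b1,rmB,right)): drop {ball_in(b1,rmB), free(right)}, keep {free(left)}, require {carry(b1,right), robot_in(rmB)}
    → {carry(b1,right), free(left), robot_in(rmB)}
  through step 3 (drop(b3,rmB,left)): drop {free(left)}, keep {carry(b1,right), robot_in(rmB)}, require {carry(b3,left), robot_in(rmB)}
    → {carry(b1,right), carry(b3,left), robot_in(rmB)}
  through step 2 (go(rmD,rmB)): drop {robot_in(rmB)}, keep {carry(b1,right), carry(b3,left)}, require {robot_in(rmD)}
    → {carry(b1,right), carry(b3,left), robot_in(rmD)}
  through step 1 (pick(b1,rmD,right)): drop {carry(b1,right)}, keep {carry(b3,left), robot_in(rmD)}, require {ball_in(b1,rmD), free(right), robot_in(rmD)}
    → {ball_in(b1,rmD), carry(b3,left), free(right), robot_in(rmD)}

== RESULT ==
["ball_in(b1,rmD)", "carry(b3,left)", "free(right)", "robot_in(rmD)"]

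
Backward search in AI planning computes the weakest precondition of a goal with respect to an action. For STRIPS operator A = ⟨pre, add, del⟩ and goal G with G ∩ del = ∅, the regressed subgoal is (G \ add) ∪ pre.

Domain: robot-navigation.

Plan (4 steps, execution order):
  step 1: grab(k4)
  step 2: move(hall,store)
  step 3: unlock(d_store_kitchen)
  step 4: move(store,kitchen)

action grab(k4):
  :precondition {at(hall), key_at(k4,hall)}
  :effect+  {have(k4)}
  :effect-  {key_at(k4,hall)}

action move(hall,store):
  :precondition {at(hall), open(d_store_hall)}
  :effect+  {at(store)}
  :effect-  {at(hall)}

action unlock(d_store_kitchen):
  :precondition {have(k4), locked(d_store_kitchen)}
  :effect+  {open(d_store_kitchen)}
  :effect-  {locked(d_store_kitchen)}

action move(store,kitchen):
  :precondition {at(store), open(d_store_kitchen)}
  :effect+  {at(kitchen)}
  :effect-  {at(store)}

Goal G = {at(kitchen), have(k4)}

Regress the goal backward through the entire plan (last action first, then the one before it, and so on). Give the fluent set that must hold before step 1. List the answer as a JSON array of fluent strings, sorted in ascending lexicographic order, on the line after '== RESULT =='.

Regress step by step:
  through step 4 (move(store,kitchen)): drop {at(kitchen)}, keep {have(k4)}, require {at(store), open(d_store_kitchen)}
    → {at(store), have(k4), open(d_store_kitchen)}
  through step 3 (unlock(d_store_kitchen)): drop {open(d_store_kitchen)}, keep {at(store), have(k4)}, require {have(k4), locked(d_store_kitchen)}
    → {at(store), have(k4), locked(d_store_kitchen)}
  through step 2 (move(hall,store)): drop {at(store)}, keep {have(k4), locked(d_store_kitchen)}, require {at(hall), open(d_store_hall)}
    → {at(hall), have(k4), locked(d_store_kitchen), open(d_store_hall)}
  through step 1 (grab(k4)): drop {have(k4)}, keep {at(hall), locked(d_store_kitchen), open(d_store_hall)}, require {at(hall), key_at(k4,hall)}
    → {at(hall), key_at(k4,hall), locked(d_store_kitchen), open(d_store_hall)}

== RESULT ==
["at(hall)", "key_at(k4,hall)", "locked(d_store_kitchen)", "open(d_store_hall)"]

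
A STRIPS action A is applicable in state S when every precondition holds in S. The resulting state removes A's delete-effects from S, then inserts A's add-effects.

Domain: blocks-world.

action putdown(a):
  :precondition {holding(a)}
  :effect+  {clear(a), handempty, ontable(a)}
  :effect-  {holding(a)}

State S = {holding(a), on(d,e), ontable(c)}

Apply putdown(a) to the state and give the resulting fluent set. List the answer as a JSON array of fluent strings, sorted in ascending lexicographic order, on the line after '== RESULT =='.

Progress:
  pre ⊆ S: {holding(a)} ⊆ S  — applicable
  S \ del = {on(d,e), ontable(c)}
  ∪ add   = {clear(a), handempty, on(d,e), ontable(a), ontable(c)}

== RESULT ==
["clear(a)", "handempty", "on(d,e)", "ontable(a)", "ontable(c)"]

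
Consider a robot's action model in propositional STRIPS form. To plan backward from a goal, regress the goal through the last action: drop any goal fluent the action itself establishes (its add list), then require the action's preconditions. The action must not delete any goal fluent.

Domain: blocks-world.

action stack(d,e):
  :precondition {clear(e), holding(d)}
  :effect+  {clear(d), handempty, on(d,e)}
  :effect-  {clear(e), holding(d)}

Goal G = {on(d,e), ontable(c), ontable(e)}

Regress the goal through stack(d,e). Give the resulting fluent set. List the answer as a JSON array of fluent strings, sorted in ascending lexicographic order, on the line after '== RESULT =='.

Regress:
  G ∩ del = {}  (empty — regression defined)
  G \ add = {on(d,e), ontable(c), ontable(e)} \ {clear(d), handempty, on(d,e)} = {ontable(c), ontable(e)}
  ∪ pre   = {ontable(c), ontable(e)} ∪ {clear(e), holding(d)}
          = {clear(e), holding(d), ontable(c), ontable(e)}

== RESULT ==
["clear(e)", "holding(d)", "ontable(c)", "ontable(e)"]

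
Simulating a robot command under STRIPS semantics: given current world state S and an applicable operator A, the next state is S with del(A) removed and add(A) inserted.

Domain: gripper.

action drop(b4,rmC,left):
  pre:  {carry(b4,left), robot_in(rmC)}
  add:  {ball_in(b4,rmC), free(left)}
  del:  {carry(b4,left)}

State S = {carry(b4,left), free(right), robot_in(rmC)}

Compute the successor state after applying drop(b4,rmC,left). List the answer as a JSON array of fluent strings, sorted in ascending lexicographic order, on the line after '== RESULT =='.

Compute (S \ del) ∪ add:
  pre ⊆ S: {carry(b4,left), robot_in(rmC)} ⊆ S  — applicable
  S \ del = {free(right), robot_in(rmC)}
  ∪ add   = {ball_in(b4,rmC), free(left), free(right), robot_in(rmC)}

== RESULT ==
["ball_in(b4,rmC)", "free(left)", "free(right)", "robot_in(rmC)"]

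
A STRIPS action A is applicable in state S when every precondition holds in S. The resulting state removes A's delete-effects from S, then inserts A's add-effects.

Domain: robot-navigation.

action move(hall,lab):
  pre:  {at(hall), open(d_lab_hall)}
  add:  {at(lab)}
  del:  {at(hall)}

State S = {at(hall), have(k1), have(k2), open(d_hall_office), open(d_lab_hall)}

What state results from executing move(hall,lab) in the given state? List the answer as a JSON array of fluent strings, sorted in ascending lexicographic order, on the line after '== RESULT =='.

Progress:
  pre ⊆ S: {at(hall), open(d_lab_hall)} ⊆ S  — applicable
  S \ del = {have(k1), have(k2), open(d_hall_office), open(d_lab_hall)}
  ∪ add   = {at(lab), have(k1), have(k2), open(d_hall_office), open(d_lab_hall)}

== RESULT ==
["at(lab)", "have(k1)", "have(k2)", "open(d_hall_office)", "open(d_lab_hall)"]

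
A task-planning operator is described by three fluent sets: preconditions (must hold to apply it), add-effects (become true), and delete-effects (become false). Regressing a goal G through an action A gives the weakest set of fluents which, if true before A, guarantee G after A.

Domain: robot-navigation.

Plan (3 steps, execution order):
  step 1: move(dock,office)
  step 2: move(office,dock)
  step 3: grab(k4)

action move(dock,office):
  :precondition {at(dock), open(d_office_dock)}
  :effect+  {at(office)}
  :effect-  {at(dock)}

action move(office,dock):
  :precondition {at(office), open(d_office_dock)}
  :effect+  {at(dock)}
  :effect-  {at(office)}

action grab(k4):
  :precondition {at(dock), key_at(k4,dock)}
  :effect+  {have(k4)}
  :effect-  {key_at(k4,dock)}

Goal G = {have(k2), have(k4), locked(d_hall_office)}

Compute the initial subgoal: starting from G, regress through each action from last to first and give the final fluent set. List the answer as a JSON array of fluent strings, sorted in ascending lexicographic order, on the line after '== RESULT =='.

Work backward from the goal:
  through step 3 (grab(k4)): drop {have(k4)}, keep {have(k2), locked(d_hall_office)}, require {at(dock), key_at(k4,dock)}
    → {at(dock), have(k2), key_at(k4,dock), locked(d_hall_office)}
  through step 2 (move(office,dock)): drop {at(dock)}, keep {have(k2), key_at(k4,dock), locked(d_hall_office)}, require {at(office), open(d_office_dock)}
    → {at(office), have(k2), key_at(k4,dock), locked(d_hall_office), open(d_office_dock)}
  through step 1 (move(dock,office)): drop {at(office)}, keep {have(k2), key_at(k4,dock), locked(d_hall_office), open(d_office_dock)}, require {at(dock), open(d_office_dock)}
    → {at(dock), have(k2), key_at(k4,dock), locked(d_hall_office), open(d_office_dock)}

== RESULT ==
["at(dock)", "have(k2)", "key_at(k4,dock)", "locked(d_hall_office)", "open(d_office_dock)"]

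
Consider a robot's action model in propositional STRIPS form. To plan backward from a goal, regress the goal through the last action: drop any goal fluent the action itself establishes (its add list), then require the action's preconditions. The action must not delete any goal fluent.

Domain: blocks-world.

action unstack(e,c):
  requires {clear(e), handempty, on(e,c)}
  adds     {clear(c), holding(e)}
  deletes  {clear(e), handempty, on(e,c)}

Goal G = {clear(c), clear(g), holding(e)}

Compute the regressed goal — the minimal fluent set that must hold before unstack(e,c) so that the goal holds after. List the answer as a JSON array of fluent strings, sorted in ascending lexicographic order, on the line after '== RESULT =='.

Compute (G \ add) ∪ pre:
  G ∩ del = {}  (empty — regression defined)
  G \ add = {clear(c), clear(g), holding(e)} \ {clear(c), holding(e)} = {clear(g)}
  ∪ pre   = {clear(g)} ∪ {clear(e), handempty, on(e,c)}
          = {clear(e), clear(g), handempty, on(e,c)}

== RESULT ==
["clear(e)", "clear(g)", "handempty", "on(e,c)"]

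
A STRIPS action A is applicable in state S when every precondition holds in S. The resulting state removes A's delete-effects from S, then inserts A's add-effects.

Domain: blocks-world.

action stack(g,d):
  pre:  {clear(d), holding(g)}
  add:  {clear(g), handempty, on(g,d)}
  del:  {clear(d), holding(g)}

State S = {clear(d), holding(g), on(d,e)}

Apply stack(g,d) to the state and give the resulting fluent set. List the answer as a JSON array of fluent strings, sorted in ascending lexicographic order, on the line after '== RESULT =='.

Progress:
  pre ⊆ S: {clear(d), holding(g)} ⊆ S  — applicable
  S \ del = {on(d,e)}
  ∪ add   = {clear(g), handempty, on(d,e), on(g,d)}

== RESULT ==
["clear(g)", "handempty", "on(d,e)", "on(g,d)"]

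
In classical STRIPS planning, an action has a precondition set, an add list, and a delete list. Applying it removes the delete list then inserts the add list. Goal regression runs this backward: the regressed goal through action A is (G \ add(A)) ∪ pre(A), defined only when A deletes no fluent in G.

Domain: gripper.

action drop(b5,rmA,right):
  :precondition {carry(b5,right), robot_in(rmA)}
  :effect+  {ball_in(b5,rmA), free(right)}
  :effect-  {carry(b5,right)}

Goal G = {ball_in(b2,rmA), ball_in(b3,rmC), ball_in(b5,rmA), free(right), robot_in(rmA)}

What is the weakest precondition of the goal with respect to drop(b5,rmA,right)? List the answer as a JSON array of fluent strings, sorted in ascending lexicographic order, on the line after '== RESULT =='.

Regress:
  G ∩ del = {}  (empty — regression defined)
  G \ add = {ball_in(b2,rmA), ball_in(b3,rmC), ball_in(b5,rmA), free(right), robot_in(rmA)} \ {ball_in(b5,rmA), free(right)} = {ball_in(b2,rmA), ball_in(b3,rmC), robot_in(rmA)}
  ∪ pre   = {ball_in(b2,rmA), ball_in(b3,rmC), robot_in(rmA)} ∪ {carry(b5,right), robot_in(rmA)}
          = {ball_in(b2,rmA), ball_in(b3,rmC), carry(b5,right), robot_in(rmA)}

== RESULT ==
["ball_in(b2,rmA)", "ball_in(b3,rmC)", "carry(b5,right)", "robot_in(rmA)"]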